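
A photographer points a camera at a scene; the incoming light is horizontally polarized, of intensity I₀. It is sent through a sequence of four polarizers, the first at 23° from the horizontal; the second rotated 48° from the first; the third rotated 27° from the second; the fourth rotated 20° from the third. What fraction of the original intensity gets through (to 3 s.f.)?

I₁ = I₀ cos²(23° − 0°) = I₀ cos²(23°) = 0.8473 I₀.
I₂ = I₁ cos²(48°) = 0.8473 · 0.4477 I₀ = 0.3794 I₀.
I₃ = I₂ cos²(27°) = 0.3794 · 0.7939 I₀ = 0.3012 I₀.
I₄ = I₃ cos²(20°) = 0.3012 · 0.883 I₀ = 0.266 I₀.
Transmitted fraction = 0.266.

≈ 0.266 I₀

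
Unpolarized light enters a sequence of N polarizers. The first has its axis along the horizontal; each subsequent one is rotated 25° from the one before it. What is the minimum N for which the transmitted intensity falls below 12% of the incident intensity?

First polarizer halves the unpolarized light: factor 1/2.
Each further stage multiplies by cos²(25°) = 0.8214.
After N polarizers: T = 0.5·0.8214^(N−1). Require T < 0.12 ⇒ N−1 > ln(0.12/0.5)/ln(0.8214) = 7.25, so N−1 ≥ 8 and N = 9.
Check: N=9 gives T = 0.1036 < 0.12; N=8 gives T = 0.1261.

N = 9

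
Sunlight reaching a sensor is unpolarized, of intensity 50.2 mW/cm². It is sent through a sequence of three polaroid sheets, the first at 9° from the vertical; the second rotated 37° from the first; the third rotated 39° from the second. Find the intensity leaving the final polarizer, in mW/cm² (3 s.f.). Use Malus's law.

I ≈ 9.67 mW/cm²

Unpolarized light through the first polarizer → I₁ = 50.2 mW/cm²/2 = 25.1 mW/cm², polarized at 9°.
I₂ = I₁ · cos²(37°) = 25.1 · 0.6378 = 16.01 mW/cm².
I₃ = I₂ · cos²(39°) = 16.01 · 0.604 = 9.669 mW/cm².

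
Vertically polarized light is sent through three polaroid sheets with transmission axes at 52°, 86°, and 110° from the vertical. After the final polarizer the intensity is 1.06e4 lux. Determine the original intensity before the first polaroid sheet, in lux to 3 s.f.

I₀ ≈ 4.88e4 lux

By Malus's law, I₁ = I₀ cos²(52° − 0°) = I₀ cos²(52°) = 0.379 I₀.
I₂ = I₁ cos²(86° − 52°) = 0.379 I₀ · cos²(34°) = 0.2605 I₀.
I₃ = I₂ cos²(110° − 86°) = 0.2605 I₀ · cos²(24°) = 0.2174 I₀.
So 1.06e4 lux = 0.2174 I₀, giving I₀ = 1.06e4/0.2174 = 4.875e+04 lux.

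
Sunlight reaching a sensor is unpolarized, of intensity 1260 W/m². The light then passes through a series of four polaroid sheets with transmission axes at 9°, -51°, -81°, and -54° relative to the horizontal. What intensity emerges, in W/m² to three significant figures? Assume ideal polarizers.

I ≈ 93.8 W/m²

Unpolarized light through the first polarizer → I₁ = 1260 W/m²/2 = 630 W/m², polarized at 9°.
I₂ = I₁ · cos²(60°) = 630 · 0.25 = 157.5 W/m².
I₃ = I₂ · cos²(30°) = 157.5 · 0.75 = 118.1 W/m².
I₄ = I₃ · cos²(27°) = 118.1 · 0.7939 = 93.78 W/m².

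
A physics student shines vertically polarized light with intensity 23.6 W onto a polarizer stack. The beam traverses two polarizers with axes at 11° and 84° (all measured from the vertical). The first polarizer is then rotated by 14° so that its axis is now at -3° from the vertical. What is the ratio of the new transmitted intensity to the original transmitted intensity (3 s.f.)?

I_new/I_old ≈ 0.0332

Before rotation:
By Malus's law, I₁ = I₀ cos²(11° − 0°) = I₀ cos²(11°) = 0.9636 I₀.
I₂ = I₁ cos²(84° − 11°) = 0.9636 I₀ · cos²(73°) = 0.08237 I₀.
After rotation:
I₁ = I₀ cos²(-3° − 0°) = I₀ cos²(3°) = 0.9973 I₀.
I₂ = I₁ cos²(84° + 3°) = 0.9973 I₀ · cos²(87°) = 0.002732 I₀.
Ratio = 0.002732 / 0.08237 = 0.03316.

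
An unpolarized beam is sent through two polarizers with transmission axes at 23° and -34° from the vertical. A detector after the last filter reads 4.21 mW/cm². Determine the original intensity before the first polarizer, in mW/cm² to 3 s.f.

Unpolarized light through the first polarizer → I₁ = ½ I₀, now polarized at 23°.
I₂ = I₁ cos²(-34° − 23°) = 0.5 I₀ · cos²(57°) = 0.1483 I₀.
So 4.21 mW/cm² = 0.1483 I₀, giving I₀ = 4.21/0.1483 = 28.39 mW/cm².

I₀ ≈ 28.4 mW/cm²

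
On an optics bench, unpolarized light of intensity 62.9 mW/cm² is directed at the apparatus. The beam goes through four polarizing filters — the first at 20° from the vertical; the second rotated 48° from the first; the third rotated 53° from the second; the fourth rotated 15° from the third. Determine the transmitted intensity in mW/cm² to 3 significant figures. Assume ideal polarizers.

I ≈ 4.76 mW/cm²

Unpolarized light through the first polarizer → I₁ = 62.9 mW/cm²/2 = 31.45 mW/cm², polarized at 20°.
I₂ = I₁ · cos²(48°) = 31.45 · 0.4477 = 14.08 mW/cm².
I₃ = I₂ · cos²(53°) = 14.08 · 0.3622 = 5.1 mW/cm².
I₄ = I₃ · cos²(15°) = 5.1 · 0.933 = 4.758 mW/cm².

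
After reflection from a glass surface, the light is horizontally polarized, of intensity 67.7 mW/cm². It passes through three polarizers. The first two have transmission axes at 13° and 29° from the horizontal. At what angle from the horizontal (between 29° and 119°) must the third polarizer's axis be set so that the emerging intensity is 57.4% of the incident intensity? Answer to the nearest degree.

I₁ = I₀ cos²(13° − 0°) = I₀ cos²(13°) = 0.9494 I₀.
I₂ = I₁ cos²(29° − 13°) = 0.9494 I₀ · cos²(16°) = 0.8773 I₀.
Need I₃/I₀ = 0.574, so cos²(θ − 29°) = 0.574 / 0.8773 = 0.6543.
θ − 29° = arccos(√0.6543) = 36.0°, giving θ ≈ 29 + 36.0 = 65.0°.

θ ≈ 65°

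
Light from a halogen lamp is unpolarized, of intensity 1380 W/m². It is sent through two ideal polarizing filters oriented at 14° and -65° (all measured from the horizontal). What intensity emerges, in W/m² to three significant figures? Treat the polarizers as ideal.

I ≈ 25.1 W/m²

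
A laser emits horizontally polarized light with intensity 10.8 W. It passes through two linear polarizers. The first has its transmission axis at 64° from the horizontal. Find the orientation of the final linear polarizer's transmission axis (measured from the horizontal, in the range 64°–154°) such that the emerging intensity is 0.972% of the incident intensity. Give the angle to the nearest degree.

By Malus's law, I₁ = I₀ cos²(64° − 0°) = I₀ cos²(64°) = 0.1922 I₀.
Need I₂/I₀ = 0.00972, so cos²(θ − 64°) = 0.00972 / 0.1922 = 0.05058.
θ − 64° = arccos(√0.05058) = 77.0°, giving θ ≈ 64 + 77.0 = 141.0°.

θ ≈ 141°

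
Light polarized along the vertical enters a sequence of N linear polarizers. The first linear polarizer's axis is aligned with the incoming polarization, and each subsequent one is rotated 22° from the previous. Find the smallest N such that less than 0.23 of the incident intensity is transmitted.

N = 11

First polarizer is aligned with the polarization: full transmission.
Each further stage multiplies by cos²(22°) = 0.8597.
After N polarizers: T = 0.8597^(N−1). Require T < 0.23 ⇒ N−1 > ln(0.23)/ln(0.8597) = 9.72, so N−1 ≥ 10 and N = 11.
Check: N=11 gives T = 0.2205 < 0.23; N=10 gives T = 0.2564.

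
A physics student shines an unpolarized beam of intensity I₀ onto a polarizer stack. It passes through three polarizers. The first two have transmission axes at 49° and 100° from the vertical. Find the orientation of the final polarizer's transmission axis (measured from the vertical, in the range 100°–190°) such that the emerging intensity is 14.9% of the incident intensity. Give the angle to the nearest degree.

Unpolarized light through the first polarizer → I₁ = ½ I₀, now polarized at 49°.
I₂ = I₁ cos²(100° − 49°) = 0.5 I₀ · cos²(51°) = 0.198 I₀.
Need I₃/I₀ = 0.149, so cos²(θ − 100°) = 0.149 / 0.198 = 0.7524.
θ − 100° = arccos(√0.7524) = 29.8°, giving θ ≈ 100 + 29.8 = 129.8°.

θ ≈ 130°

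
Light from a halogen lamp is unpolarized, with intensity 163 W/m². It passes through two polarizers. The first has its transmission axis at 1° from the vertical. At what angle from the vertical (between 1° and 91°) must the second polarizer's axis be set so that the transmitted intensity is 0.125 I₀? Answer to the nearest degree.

θ ≈ 61°

Unpolarized light through the first polarizer → I₁ = ½ I₀, now polarized at 1°.
Need I₂/I₀ = 0.125, so cos²(θ − 1°) = 0.125 / 0.5 = 0.25.
θ − 1° = arccos(√0.25) = 60.0°, giving θ ≈ 1 + 60.0 = 61.0°.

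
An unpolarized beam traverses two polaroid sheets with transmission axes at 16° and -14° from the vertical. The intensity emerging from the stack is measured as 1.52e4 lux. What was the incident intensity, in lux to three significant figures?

I₀ ≈ 4.05e4 lux

Unpolarized light through the first polarizer → I₁ = ½ I₀, now polarized at 16°.
I₂ = I₁ cos²(-14° − 16°) = 0.5 I₀ · cos²(30°) = 0.375 I₀.
So 1.52e4 lux = 0.375 I₀, giving I₀ = 1.52e4/0.375 = 4.053e+04 lux.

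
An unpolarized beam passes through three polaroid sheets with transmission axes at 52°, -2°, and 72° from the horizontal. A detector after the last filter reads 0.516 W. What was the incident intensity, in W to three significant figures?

Unpolarized light through the first polarizer → I₁ = ½ I₀, now polarized at 52°.
I₂ = I₁ cos²(-2° − 52°) = 0.5 I₀ · cos²(54°) = 0.1727 I₀.
I₃ = I₂ cos²(72° + 2°) = 0.1727 I₀ · cos²(74°) = 0.01312 I₀.
So 0.516 W = 0.01312 I₀, giving I₀ = 0.516/0.01312 = 39.32 W.

I₀ ≈ 39.3 W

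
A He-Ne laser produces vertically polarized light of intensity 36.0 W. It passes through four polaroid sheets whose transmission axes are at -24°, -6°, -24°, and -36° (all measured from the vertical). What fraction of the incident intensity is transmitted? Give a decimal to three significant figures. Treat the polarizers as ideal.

By Malus's law, I₁ = 36.0 W · cos²(24°) = 30.04 W.
I₂ = I₁ · cos²(18°) = 30.04 · 0.9045 = 27.18 W.
I₃ = I₂ · cos²(18°) = 27.18 · 0.9045 = 24.58 W.
I₄ = I₃ · cos²(12°) = 24.58 · 0.9568 = 23.52 W.
Transmitted fraction = 0.6533.

I/I₀ ≈ 0.653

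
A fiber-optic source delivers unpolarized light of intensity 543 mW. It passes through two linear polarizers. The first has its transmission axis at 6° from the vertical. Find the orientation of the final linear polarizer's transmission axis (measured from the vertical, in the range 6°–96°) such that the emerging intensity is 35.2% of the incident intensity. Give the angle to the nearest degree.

Unpolarized light through the first polarizer → I₁ = ½ I₀, now polarized at 6°.
Need I₂/I₀ = 0.352, so cos²(θ − 6°) = 0.352 / 0.5 = 0.704.
θ − 6° = arccos(√0.704) = 33.0°, giving θ ≈ 6 + 33.0 = 39.0°.

θ ≈ 39°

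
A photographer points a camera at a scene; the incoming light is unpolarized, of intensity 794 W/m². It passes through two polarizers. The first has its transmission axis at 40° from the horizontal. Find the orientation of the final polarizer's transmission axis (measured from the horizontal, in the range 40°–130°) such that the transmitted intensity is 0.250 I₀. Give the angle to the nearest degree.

Unpolarized light through the first polarizer → I₁ = ½ I₀, now polarized at 40°.
Need I₂/I₀ = 0.25, so cos²(θ − 40°) = 0.25 / 0.5 = 0.5.
θ − 40° = arccos(√0.5) = 45.0°, giving θ ≈ 40 + 45.0 = 85.0°.

θ ≈ 85°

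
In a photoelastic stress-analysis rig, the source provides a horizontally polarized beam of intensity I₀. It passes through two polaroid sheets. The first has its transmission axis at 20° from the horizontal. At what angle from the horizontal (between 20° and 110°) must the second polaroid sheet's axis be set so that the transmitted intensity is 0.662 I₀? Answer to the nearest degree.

θ ≈ 50°

By Malus's law, I₁ = I₀ cos²(20° − 0°) = I₀ cos²(20°) = 0.883 I₀.
Need I₂/I₀ = 0.662, so cos²(θ − 20°) = 0.662 / 0.883 = 0.7497.
θ − 20° = arccos(√0.7497) = 30.0°, giving θ ≈ 20 + 30.0 = 50.0°.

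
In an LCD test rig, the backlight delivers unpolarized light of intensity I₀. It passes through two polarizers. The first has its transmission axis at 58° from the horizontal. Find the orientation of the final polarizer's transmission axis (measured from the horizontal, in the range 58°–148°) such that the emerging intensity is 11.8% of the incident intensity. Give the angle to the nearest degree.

Unpolarized light through the first polarizer → I₁ = ½ I₀, now polarized at 58°.
Need I₂/I₀ = 0.118, so cos²(θ − 58°) = 0.118 / 0.5 = 0.236.
θ − 58° = arccos(√0.236) = 60.9°, giving θ ≈ 58 + 60.9 = 118.9°.

θ ≈ 119°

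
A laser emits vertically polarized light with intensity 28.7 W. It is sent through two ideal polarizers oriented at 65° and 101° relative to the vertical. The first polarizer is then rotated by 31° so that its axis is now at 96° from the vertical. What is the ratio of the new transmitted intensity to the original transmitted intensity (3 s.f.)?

Before rotation:
By Malus's law, I₁ = I₀ cos²(65° − 0°) = I₀ cos²(65°) = 0.1786 I₀.
I₂ = I₁ cos²(101° − 65°) = 0.1786 I₀ · cos²(36°) = 0.1169 I₀.
After rotation:
I₁ = I₀ cos²(96° − 0°) = I₀ cos²(84°) = 0.01093 I₀.
I₂ = I₁ cos²(101° − 96°) = 0.01093 I₀ · cos²(5°) = 0.01084 I₀.
Ratio = 0.01084 / 0.1169 = 0.09276.

I_new/I_old ≈ 0.0928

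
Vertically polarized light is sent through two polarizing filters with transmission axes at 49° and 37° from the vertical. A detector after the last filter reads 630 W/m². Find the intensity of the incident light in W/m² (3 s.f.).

I₀ ≈ 1530 W/m²

By Malus's law, I₁ = I₀ cos²(49° − 0°) = I₀ cos²(49°) = 0.4304 I₀.
I₂ = I₁ cos²(37° − 49°) = 0.4304 I₀ · cos²(12°) = 0.4118 I₀.
So 630 W/m² = 0.4118 I₀, giving I₀ = 630/0.4118 = 1530 W/m².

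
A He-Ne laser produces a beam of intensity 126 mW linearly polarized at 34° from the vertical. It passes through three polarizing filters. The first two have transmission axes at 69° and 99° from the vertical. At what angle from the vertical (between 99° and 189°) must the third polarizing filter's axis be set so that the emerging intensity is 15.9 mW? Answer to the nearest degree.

θ ≈ 159°

By Malus's law, I₁ = I₀ cos²(69° − 34°) = I₀ cos²(35°) = 0.671 I₀.
I₂ = I₁ cos²(99° − 69°) = 0.671 I₀ · cos²(30°) = 0.5033 I₀.
Target fraction: 15.9 / 126 mW = 0.1262 of I₀.
Need I₃/I₀ = 0.1262, so cos²(θ − 99°) = 0.1262 / 0.5033 = 0.2507.
θ − 99° = arccos(√0.2507) = 60.0°, giving θ ≈ 99 + 60.0 = 159.0°.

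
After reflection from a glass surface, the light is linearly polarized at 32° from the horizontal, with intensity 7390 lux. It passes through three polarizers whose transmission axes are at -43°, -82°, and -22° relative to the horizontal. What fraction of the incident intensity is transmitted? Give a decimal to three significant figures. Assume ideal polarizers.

I/I₀ ≈ 0.0101

By Malus's law, I₁ = 7390 lux · cos²(75°) = 495 lux.
I₂ = I₁ · cos²(39°) = 495 · 0.604 = 299 lux.
I₃ = I₂ · cos²(60°) = 299 · 0.25 = 74.74 lux.
Transmitted fraction = 0.01011.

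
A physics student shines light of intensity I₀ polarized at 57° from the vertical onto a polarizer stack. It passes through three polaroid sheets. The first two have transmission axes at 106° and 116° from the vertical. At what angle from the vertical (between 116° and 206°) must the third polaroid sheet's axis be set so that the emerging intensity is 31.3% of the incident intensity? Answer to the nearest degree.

θ ≈ 146°

By Malus's law, I₁ = I₀ cos²(106° − 57°) = I₀ cos²(49°) = 0.4304 I₀.
I₂ = I₁ cos²(116° − 106°) = 0.4304 I₀ · cos²(10°) = 0.4174 I₀.
Need I₃/I₀ = 0.313, so cos²(θ − 116°) = 0.313 / 0.4174 = 0.7498.
θ − 116° = arccos(√0.7498) = 30.0°, giving θ ≈ 116 + 30.0 = 146.0°.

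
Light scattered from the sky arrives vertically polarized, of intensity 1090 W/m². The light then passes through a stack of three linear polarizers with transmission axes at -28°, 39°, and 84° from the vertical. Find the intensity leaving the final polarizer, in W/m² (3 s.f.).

I₁ = 1090 W/m² · cos²(28°) = 849.8 W/m².
I₂ = I₁ · cos²(67°) = 849.8 · 0.1527 = 129.7 W/m².
I₃ = I₂ · cos²(45°) = 129.7 · 0.5 = 64.87 W/m².

I ≈ 64.9 W/m²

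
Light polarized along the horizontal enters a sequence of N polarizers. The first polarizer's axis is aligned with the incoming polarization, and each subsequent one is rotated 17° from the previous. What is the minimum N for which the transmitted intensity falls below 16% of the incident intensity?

N = 22

First polarizer is aligned with the polarization: full transmission.
Each further stage multiplies by cos²(17°) = 0.9145.
After N polarizers: T = 0.9145^(N−1). Require T < 0.16 ⇒ N−1 > ln(0.16)/ln(0.9145) = 20.51, so N−1 ≥ 21 and N = 22.
Check: N=22 gives T = 0.1531 < 0.16; N=21 gives T = 0.1674.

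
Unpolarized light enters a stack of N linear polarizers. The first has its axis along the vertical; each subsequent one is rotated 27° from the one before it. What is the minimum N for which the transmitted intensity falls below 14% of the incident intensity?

N = 7

First polarizer halves the unpolarized light: factor 1/2.
Each further stage multiplies by cos²(27°) = 0.7939.
After N polarizers: T = 0.5·0.7939^(N−1). Require T < 0.14 ⇒ N−1 > ln(0.14/0.5)/ln(0.7939) = 5.52, so N−1 ≥ 6 and N = 7.
Check: N=7 gives T = 0.1252 < 0.14; N=6 gives T = 0.1577.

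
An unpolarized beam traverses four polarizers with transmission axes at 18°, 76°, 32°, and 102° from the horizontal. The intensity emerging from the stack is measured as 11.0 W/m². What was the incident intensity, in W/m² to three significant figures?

I₀ ≈ 1290 W/m²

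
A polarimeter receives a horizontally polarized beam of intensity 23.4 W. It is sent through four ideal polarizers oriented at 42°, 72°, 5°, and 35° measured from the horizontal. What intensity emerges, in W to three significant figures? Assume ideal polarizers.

I₁ = 23.4 W · cos²(42°) = 12.92 W.
I₂ = I₁ · cos²(30°) = 12.92 · 0.75 = 9.692 W.
I₃ = I₂ · cos²(67°) = 9.692 · 0.1527 = 1.48 W.
I₄ = I₃ · cos²(30°) = 1.48 · 0.75 = 1.11 W.

I ≈ 1.11 W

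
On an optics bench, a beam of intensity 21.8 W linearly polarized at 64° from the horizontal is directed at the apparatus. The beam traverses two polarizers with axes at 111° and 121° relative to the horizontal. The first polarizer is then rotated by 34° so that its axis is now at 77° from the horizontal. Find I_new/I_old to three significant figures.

I_new/I_old ≈ 1.09

Before rotation:
I₁ = I₀ cos²(111° − 64°) = I₀ cos²(47°) = 0.4651 I₀.
I₂ = I₁ cos²(121° − 111°) = 0.4651 I₀ · cos²(10°) = 0.4511 I₀.
After rotation:
I₁ = I₀ cos²(77° − 64°) = I₀ cos²(13°) = 0.9494 I₀.
I₂ = I₁ cos²(121° − 77°) = 0.9494 I₀ · cos²(44°) = 0.4913 I₀.
Ratio = 0.4913 / 0.4511 = 1.089.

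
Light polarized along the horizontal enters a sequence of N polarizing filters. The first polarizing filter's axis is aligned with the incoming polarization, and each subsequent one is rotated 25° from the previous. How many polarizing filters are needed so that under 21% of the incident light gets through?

N = 9

First polarizer is aligned with the polarization: full transmission.
Each further stage multiplies by cos²(25°) = 0.8214.
After N polarizers: T = 0.8214^(N−1). Require T < 0.21 ⇒ N−1 > ln(0.21)/ln(0.8214) = 7.93, so N−1 ≥ 8 and N = 9.
Check: N=9 gives T = 0.2072 < 0.21; N=8 gives T = 0.2523.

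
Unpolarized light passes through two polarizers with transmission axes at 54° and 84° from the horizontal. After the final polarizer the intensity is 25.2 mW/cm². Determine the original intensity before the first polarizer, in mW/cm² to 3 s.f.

I₀ ≈ 67.2 mW/cm²

Unpolarized light through the first polarizer → I₁ = ½ I₀, now polarized at 54°.
I₂ = I₁ cos²(84° − 54°) = 0.5 I₀ · cos²(30°) = 0.375 I₀.
So 25.2 mW/cm² = 0.375 I₀, giving I₀ = 25.2/0.375 = 67.2 mW/cm².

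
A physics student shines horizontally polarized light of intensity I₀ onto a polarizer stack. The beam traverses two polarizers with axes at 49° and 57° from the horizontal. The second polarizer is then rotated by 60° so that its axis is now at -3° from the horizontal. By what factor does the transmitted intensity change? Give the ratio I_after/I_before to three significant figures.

Before rotation:
I₁ = I₀ cos²(49° − 0°) = I₀ cos²(49°) = 0.4304 I₀.
I₂ = I₁ cos²(57° − 49°) = 0.4304 I₀ · cos²(8°) = 0.4221 I₀.
After rotation:
I₁ = I₀ cos²(49° − 0°) = I₀ cos²(49°) = 0.4304 I₀.
I₂ = I₁ cos²(-3° − 49°) = 0.4304 I₀ · cos²(52°) = 0.1631 I₀.
Ratio = 0.1631 / 0.4221 = 0.3865.

I_new/I_old ≈ 0.387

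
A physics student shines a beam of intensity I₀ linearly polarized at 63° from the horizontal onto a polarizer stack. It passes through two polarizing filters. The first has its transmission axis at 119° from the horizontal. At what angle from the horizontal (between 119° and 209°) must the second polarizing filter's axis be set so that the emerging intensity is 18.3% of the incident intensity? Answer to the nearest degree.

I₁ = I₀ cos²(119° − 63°) = I₀ cos²(56°) = 0.3127 I₀.
Need I₂/I₀ = 0.183, so cos²(θ − 119°) = 0.183 / 0.3127 = 0.5852.
θ − 119° = arccos(√0.5852) = 40.1°, giving θ ≈ 119 + 40.1 = 159.1°.

θ ≈ 159°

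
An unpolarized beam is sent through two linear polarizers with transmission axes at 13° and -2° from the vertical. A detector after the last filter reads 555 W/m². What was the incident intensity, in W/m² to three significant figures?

Unpolarized light through the first polarizer → I₁ = ½ I₀, now polarized at 13°.
I₂ = I₁ cos²(-2° − 13°) = 0.5 I₀ · cos²(15°) = 0.4665 I₀.
So 555 W/m² = 0.4665 I₀, giving I₀ = 555/0.4665 = 1190 W/m².

I₀ ≈ 1190 W/m²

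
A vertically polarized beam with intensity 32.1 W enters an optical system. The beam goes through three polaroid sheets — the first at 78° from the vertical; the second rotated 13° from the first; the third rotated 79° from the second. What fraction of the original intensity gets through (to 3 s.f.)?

I/I₀ ≈ 0.00149

I₁ = 32.1 W · cos²(78°) = 1.388 W.
I₂ = I₁ · cos²(13°) = 1.388 · 0.9494 = 1.317 W.
I₃ = I₂ · cos²(79°) = 1.317 · 0.03641 = 0.04796 W.
Transmitted fraction = 0.001494.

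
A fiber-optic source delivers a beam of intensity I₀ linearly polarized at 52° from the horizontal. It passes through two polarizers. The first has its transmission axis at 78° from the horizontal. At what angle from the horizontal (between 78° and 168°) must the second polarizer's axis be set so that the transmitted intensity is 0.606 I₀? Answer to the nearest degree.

I₁ = I₀ cos²(78° − 52°) = I₀ cos²(26°) = 0.8078 I₀.
Need I₂/I₀ = 0.606, so cos²(θ − 78°) = 0.606 / 0.8078 = 0.7502.
θ − 78° = arccos(√0.7502) = 30.0°, giving θ ≈ 78 + 30.0 = 108.0°.

θ ≈ 108°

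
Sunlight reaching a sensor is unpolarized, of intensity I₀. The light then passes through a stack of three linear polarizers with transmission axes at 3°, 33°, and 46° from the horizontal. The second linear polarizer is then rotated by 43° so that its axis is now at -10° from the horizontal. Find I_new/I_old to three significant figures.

Before rotation:
Unpolarized light through the first polarizer → I₁ = ½ I₀, now polarized at 3°.
I₂ = I₁ cos²(33° − 3°) = 0.5 I₀ · cos²(30°) = 0.375 I₀.
I₃ = I₂ cos²(46° − 33°) = 0.375 I₀ · cos²(13°) = 0.356 I₀.
After rotation:
Unpolarized light through the first polarizer → I₁ = ½ I₀, now polarized at 3°.
I₂ = I₁ cos²(-10° − 3°) = 0.5 I₀ · cos²(13°) = 0.4747 I₀.
I₃ = I₂ cos²(46° + 10°) = 0.4747 I₀ · cos²(56°) = 0.1484 I₀.
Ratio = 0.1484 / 0.356 = 0.4169.

I_new/I_old ≈ 0.417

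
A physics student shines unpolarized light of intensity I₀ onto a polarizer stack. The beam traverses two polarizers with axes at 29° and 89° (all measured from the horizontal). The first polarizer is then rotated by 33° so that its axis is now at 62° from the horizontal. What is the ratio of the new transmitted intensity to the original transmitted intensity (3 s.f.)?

Before rotation:
Unpolarized light through the first polarizer → I₁ = ½ I₀, now polarized at 29°.
I₂ = I₁ cos²(89° − 29°) = 0.5 I₀ · cos²(60°) = 0.125 I₀.
After rotation:
Unpolarized light through the first polarizer → I₁ = ½ I₀, now polarized at 62°.
I₂ = I₁ cos²(89° − 62°) = 0.5 I₀ · cos²(27°) = 0.3969 I₀.
Ratio = 0.3969 / 0.125 = 3.176.

I_new/I_old ≈ 3.18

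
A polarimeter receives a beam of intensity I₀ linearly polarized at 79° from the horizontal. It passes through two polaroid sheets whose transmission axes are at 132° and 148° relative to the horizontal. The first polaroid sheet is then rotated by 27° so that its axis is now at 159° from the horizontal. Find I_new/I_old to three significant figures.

Before rotation:
I₁ = I₀ cos²(132° − 79°) = I₀ cos²(53°) = 0.3622 I₀.
I₂ = I₁ cos²(148° − 132°) = 0.3622 I₀ · cos²(16°) = 0.3347 I₀.
After rotation:
I₁ = I₀ cos²(159° − 79°) = I₀ cos²(80°) = 0.03015 I₀.
I₂ = I₁ cos²(148° − 159°) = 0.03015 I₀ · cos²(11°) = 0.02906 I₀.
Ratio = 0.02906 / 0.3347 = 0.08682.

I_new/I_old ≈ 0.0868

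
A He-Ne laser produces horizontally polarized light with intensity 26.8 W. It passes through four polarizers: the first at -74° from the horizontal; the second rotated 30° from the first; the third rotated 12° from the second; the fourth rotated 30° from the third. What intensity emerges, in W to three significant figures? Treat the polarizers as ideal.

I ≈ 1.10 W

I₁ = 26.8 W · cos²(74°) = 2.036 W.
I₂ = I₁ · cos²(30°) = 2.036 · 0.75 = 1.527 W.
I₃ = I₂ · cos²(12°) = 1.527 · 0.9568 = 1.461 W.
I₄ = I₃ · cos²(30°) = 1.461 · 0.75 = 1.096 W.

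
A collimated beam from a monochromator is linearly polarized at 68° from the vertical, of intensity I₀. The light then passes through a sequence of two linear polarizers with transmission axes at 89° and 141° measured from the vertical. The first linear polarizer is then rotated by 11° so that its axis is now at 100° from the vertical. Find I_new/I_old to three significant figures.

Before rotation:
By Malus's law, I₁ = I₀ cos²(89° − 68°) = I₀ cos²(21°) = 0.8716 I₀.
I₂ = I₁ cos²(141° − 89°) = 0.8716 I₀ · cos²(52°) = 0.3304 I₀.
After rotation:
I₁ = I₀ cos²(100° − 68°) = I₀ cos²(32°) = 0.7192 I₀.
I₂ = I₁ cos²(141° − 100°) = 0.7192 I₀ · cos²(41°) = 0.4096 I₀.
Ratio = 0.4096 / 0.3304 = 1.24.

I_new/I_old ≈ 1.24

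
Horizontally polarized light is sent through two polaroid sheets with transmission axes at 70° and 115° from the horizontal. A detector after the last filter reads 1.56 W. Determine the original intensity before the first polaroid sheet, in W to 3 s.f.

I₀ ≈ 26.7 W

By Malus's law, I₁ = I₀ cos²(70° − 0°) = I₀ cos²(70°) = 0.117 I₀.
I₂ = I₁ cos²(115° − 70°) = 0.117 I₀ · cos²(45°) = 0.05849 I₀.
So 1.56 W = 0.05849 I₀, giving I₀ = 1.56/0.05849 = 26.67 W.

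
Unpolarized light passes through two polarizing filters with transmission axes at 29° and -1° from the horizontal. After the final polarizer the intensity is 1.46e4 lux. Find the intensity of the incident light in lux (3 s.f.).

I₀ ≈ 3.89e4 lux

Unpolarized light through the first polarizer → I₁ = ½ I₀, now polarized at 29°.
I₂ = I₁ cos²(-1° − 29°) = 0.5 I₀ · cos²(30°) = 0.375 I₀.
So 1.46e4 lux = 0.375 I₀, giving I₀ = 1.46e4/0.375 = 3.893e+04 lux.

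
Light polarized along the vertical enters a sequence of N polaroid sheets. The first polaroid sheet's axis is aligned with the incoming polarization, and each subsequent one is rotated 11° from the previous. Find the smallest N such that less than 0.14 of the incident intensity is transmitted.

First polarizer is aligned with the polarization: full transmission.
Each further stage multiplies by cos²(11°) = 0.9636.
After N polarizers: T = 0.9636^(N−1). Require T < 0.14 ⇒ N−1 > ln(0.14)/ln(0.9636) = 53.01, so N−1 ≥ 54 and N = 55.
Check: N=55 gives T = 0.135 < 0.14; N=54 gives T = 0.1401.

N = 55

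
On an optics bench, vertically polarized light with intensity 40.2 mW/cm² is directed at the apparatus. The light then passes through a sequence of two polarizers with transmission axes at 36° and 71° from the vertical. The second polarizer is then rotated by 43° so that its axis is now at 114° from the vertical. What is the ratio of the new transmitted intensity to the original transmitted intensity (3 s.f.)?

I_new/I_old ≈ 0.0644

Before rotation:
I₁ = I₀ cos²(36° − 0°) = I₀ cos²(36°) = 0.6545 I₀.
I₂ = I₁ cos²(71° − 36°) = 0.6545 I₀ · cos²(35°) = 0.4392 I₀.
After rotation:
I₁ = I₀ cos²(36° − 0°) = I₀ cos²(36°) = 0.6545 I₀.
I₂ = I₁ cos²(114° − 36°) = 0.6545 I₀ · cos²(78°) = 0.02829 I₀.
Ratio = 0.02829 / 0.4392 = 0.06442.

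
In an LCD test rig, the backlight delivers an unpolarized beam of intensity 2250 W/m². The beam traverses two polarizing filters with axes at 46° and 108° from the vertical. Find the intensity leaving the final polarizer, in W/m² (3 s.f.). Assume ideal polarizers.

I ≈ 248 W/m²

Unpolarized light through the first polarizer → I₁ = 2250 W/m²/2 = 1125 W/m², polarized at 46°.
I₂ = I₁ · cos²(62°) = 1125 · 0.2204 = 248 W/m².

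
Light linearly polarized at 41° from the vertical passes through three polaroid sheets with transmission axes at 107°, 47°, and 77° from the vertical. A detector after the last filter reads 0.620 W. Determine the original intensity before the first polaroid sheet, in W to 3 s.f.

I₀ ≈ 20.0 W

By Malus's law, I₁ = I₀ cos²(107° − 41°) = I₀ cos²(66°) = 0.1654 I₀.
I₂ = I₁ cos²(47° − 107°) = 0.1654 I₀ · cos²(60°) = 0.04136 I₀.
I₃ = I₂ cos²(77° − 47°) = 0.04136 I₀ · cos²(30°) = 0.03102 I₀.
So 0.620 W = 0.03102 I₀, giving I₀ = 0.620/0.03102 = 19.99 W.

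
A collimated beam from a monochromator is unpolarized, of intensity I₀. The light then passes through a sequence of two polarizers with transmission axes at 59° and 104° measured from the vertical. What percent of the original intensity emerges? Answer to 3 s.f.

≈ 25.0%

Unpolarized light through the first polarizer → I₁ = ½ I₀, now polarized at 59°.
I₂ = I₁ cos²(104° − 59°) = 0.5 I₀ · cos²(45°) = 0.25 I₀.
That is 25% of the incident intensity.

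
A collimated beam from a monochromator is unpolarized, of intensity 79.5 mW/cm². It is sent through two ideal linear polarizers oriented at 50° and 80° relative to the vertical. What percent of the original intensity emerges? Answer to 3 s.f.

≈ 37.5%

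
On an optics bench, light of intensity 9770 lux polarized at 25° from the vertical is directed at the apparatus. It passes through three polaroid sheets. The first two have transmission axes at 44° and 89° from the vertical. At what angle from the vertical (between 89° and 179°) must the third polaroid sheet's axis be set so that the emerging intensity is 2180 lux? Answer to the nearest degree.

By Malus's law, I₁ = I₀ cos²(44° − 25°) = I₀ cos²(19°) = 0.894 I₀.
I₂ = I₁ cos²(89° − 44°) = 0.894 I₀ · cos²(45°) = 0.447 I₀.
Target fraction: 2180 / 9770 lux = 0.2231 of I₀.
Need I₃/I₀ = 0.2231, so cos²(θ − 89°) = 0.2231 / 0.447 = 0.4992.
θ − 89° = arccos(√0.4992) = 45.0°, giving θ ≈ 89 + 45.0 = 134.0°.

θ ≈ 134°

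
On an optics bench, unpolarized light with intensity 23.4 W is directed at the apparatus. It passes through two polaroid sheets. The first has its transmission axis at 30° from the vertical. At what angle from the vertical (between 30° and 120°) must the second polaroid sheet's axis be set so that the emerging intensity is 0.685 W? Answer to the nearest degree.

Unpolarized light through the first polarizer → I₁ = ½ I₀, now polarized at 30°.
Target fraction: 0.685 / 23.4 W = 0.02927 of I₀.
Need I₂/I₀ = 0.02927, so cos²(θ − 30°) = 0.02927 / 0.5 = 0.05855.
θ − 30° = arccos(√0.05855) = 76.0°, giving θ ≈ 30 + 76.0 = 106.0°.

θ ≈ 106°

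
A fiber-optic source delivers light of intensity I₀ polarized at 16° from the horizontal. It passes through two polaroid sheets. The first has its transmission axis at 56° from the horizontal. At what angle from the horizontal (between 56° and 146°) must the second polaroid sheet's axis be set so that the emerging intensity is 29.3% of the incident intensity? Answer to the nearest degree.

θ ≈ 101°

By Malus's law, I₁ = I₀ cos²(56° − 16°) = I₀ cos²(40°) = 0.5868 I₀.
Need I₂/I₀ = 0.293, so cos²(θ − 56°) = 0.293 / 0.5868 = 0.4993.
θ − 56° = arccos(√0.4993) = 45.0°, giving θ ≈ 56 + 45.0 = 101.0°.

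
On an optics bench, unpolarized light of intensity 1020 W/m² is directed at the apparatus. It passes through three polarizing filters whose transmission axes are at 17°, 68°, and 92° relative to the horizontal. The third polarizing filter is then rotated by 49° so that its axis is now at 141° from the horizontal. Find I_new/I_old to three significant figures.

Before rotation:
Unpolarized light through the first polarizer → I₁ = ½ I₀, now polarized at 17°.
I₂ = I₁ cos²(68° − 17°) = 0.5 I₀ · cos²(51°) = 0.198 I₀.
I₃ = I₂ cos²(92° − 68°) = 0.198 I₀ · cos²(24°) = 0.1653 I₀.
After rotation:
Unpolarized light through the first polarizer → I₁ = ½ I₀, now polarized at 17°.
I₂ = I₁ cos²(68° − 17°) = 0.5 I₀ · cos²(51°) = 0.198 I₀.
I₃ = I₂ cos²(141° − 68°) = 0.198 I₀ · cos²(73°) = 0.01693 I₀.
Ratio = 0.01693 / 0.1653 = 0.1024.

I_new/I_old ≈ 0.102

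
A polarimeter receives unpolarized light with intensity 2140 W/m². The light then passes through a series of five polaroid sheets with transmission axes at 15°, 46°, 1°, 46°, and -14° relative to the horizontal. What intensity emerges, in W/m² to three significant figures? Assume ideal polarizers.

I ≈ 49.1 W/m²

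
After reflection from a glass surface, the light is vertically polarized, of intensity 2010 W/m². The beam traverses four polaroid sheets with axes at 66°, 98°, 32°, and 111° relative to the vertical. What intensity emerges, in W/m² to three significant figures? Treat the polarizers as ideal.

I ≈ 1.44 W/m²

By Malus's law, I₁ = 2010 W/m² · cos²(66°) = 332.5 W/m².
I₂ = I₁ · cos²(32°) = 332.5 · 0.7192 = 239.1 W/m².
I₃ = I₂ · cos²(66°) = 239.1 · 0.1654 = 39.56 W/m².
I₄ = I₃ · cos²(79°) = 39.56 · 0.03641 = 1.44 W/m².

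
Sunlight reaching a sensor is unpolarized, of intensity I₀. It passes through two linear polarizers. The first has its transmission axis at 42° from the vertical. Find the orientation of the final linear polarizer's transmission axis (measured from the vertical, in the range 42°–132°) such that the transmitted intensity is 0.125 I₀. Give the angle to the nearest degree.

Unpolarized light through the first polarizer → I₁ = ½ I₀, now polarized at 42°.
Need I₂/I₀ = 0.125, so cos²(θ − 42°) = 0.125 / 0.5 = 0.25.
θ − 42° = arccos(√0.25) = 60.0°, giving θ ≈ 42 + 60.0 = 102.0°.

θ ≈ 102°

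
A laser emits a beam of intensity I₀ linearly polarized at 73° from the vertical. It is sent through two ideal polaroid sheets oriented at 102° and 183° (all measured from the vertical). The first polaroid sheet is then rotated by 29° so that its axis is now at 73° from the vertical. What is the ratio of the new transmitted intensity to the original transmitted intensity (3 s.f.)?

I_new/I_old ≈ 6.25

Before rotation:
I₁ = I₀ cos²(102° − 73°) = I₀ cos²(29°) = 0.765 I₀.
I₂ = I₁ cos²(183° − 102°) = 0.765 I₀ · cos²(81°) = 0.01872 I₀.
After rotation:
I₁ = I₀ cos²(73° − 73°) = I₀ cos²(0°) = 1 I₀.
Angle between axes 1 and 2: 70°. I₂ = 1 I₀ · cos²(70°) = 0.117 I₀.
Ratio = 0.117 / 0.01872 = 6.249.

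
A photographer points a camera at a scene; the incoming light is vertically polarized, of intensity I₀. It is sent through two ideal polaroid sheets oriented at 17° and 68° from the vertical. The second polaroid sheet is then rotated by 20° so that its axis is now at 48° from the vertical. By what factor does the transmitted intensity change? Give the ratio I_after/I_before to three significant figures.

I_new/I_old ≈ 1.86

Before rotation:
By Malus's law, I₁ = I₀ cos²(17° − 0°) = I₀ cos²(17°) = 0.9145 I₀.
I₂ = I₁ cos²(68° − 17°) = 0.9145 I₀ · cos²(51°) = 0.3622 I₀.
After rotation:
I₁ = I₀ cos²(17° − 0°) = I₀ cos²(17°) = 0.9145 I₀.
I₂ = I₁ cos²(48° − 17°) = 0.9145 I₀ · cos²(31°) = 0.6719 I₀.
Ratio = 0.6719 / 0.3622 = 1.855.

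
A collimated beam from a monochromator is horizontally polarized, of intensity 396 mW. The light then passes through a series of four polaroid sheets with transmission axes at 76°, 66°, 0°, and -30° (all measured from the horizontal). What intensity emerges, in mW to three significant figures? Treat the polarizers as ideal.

I ≈ 2.79 mW

By Malus's law, I₁ = 396 mW · cos²(76°) = 23.18 mW.
I₂ = I₁ · cos²(10°) = 23.18 · 0.9698 = 22.48 mW.
I₃ = I₂ · cos²(66°) = 22.48 · 0.1654 = 3.719 mW.
I₄ = I₃ · cos²(30°) = 3.719 · 0.75 = 2.789 mW.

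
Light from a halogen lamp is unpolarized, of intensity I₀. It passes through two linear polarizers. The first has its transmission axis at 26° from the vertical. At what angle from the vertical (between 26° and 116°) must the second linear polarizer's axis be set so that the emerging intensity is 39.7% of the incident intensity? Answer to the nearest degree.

θ ≈ 53°

Unpolarized light through the first polarizer → I₁ = ½ I₀, now polarized at 26°.
Need I₂/I₀ = 0.397, so cos²(θ − 26°) = 0.397 / 0.5 = 0.794.
θ − 26° = arccos(√0.794) = 27.0°, giving θ ≈ 26 + 27.0 = 53.0°.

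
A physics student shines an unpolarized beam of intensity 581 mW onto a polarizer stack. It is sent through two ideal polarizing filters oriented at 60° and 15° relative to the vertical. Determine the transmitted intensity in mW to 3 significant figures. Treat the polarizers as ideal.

Unpolarized light through the first polarizer → I₁ = 581 mW/2 = 290.5 mW, polarized at 60°.
I₂ = I₁ · cos²(45°) = 290.5 · 0.5 = 145.3 mW.

I ≈ 145 mW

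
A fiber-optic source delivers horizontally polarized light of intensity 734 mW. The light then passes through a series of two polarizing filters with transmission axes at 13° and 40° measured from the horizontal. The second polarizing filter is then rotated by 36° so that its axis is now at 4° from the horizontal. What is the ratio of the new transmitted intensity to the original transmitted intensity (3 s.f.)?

I_new/I_old ≈ 1.23

Before rotation:
By Malus's law, I₁ = I₀ cos²(13° − 0°) = I₀ cos²(13°) = 0.9494 I₀.
I₂ = I₁ cos²(40° − 13°) = 0.9494 I₀ · cos²(27°) = 0.7537 I₀.
After rotation:
I₁ = I₀ cos²(13° − 0°) = I₀ cos²(13°) = 0.9494 I₀.
I₂ = I₁ cos²(4° − 13°) = 0.9494 I₀ · cos²(9°) = 0.9262 I₀.
Ratio = 0.9262 / 0.7537 = 1.229.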